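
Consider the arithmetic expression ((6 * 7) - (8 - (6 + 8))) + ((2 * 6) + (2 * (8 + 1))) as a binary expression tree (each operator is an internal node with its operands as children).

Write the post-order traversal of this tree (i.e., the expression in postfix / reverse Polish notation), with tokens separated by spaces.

6 7 * 8 6 8 + - - 2 6 * 2 8 1 + * + +

Post-order on an expression tree gives postfix notation: for each operator, emit left operand, right operand, then the operator.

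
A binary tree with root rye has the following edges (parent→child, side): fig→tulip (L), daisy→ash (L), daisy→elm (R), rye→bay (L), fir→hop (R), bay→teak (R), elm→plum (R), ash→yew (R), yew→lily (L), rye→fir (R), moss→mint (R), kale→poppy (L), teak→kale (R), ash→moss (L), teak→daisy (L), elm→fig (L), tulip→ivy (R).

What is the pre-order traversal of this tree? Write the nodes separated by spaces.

Pre-order visits the node, then its left subtree, then its right subtree.
Visit rye.
At rye: go left to bay.
  Visit bay.
  At bay: no left child.
  At bay: go right to teak.
    Visit teak.
    At teak: go left to daisy.
      Visit daisy.
      At daisy: go left to ash.
        Visit ash.
        At ash: go left to moss.
          Visit moss.
          At moss: no left child.
          At moss: go right to mint.
            mint is a leaf — visit mint.
        At ash: go right to yew.
          Visit yew.
          At yew: go left to lily.
            lily is a leaf — visit lily.
          At yew: no right child.
      At daisy: go right to elm.
        Visit elm.
        At elm: go left to fig.
          Visit fig.
          At fig: go left to tulip.
            Visit tulip.
            At tulip: no left child.
            At tulip: go right to ivy.
              ivy is a leaf — visit ivy.
          At fig: no right child.
        At elm: go right to plum.
          plum is a leaf — visit plum.
    At teak: go right to kale.
      Visit kale.
      At kale: go left to poppy.
        poppy is a leaf — visit poppy.
      At kale: no right child.
At rye: go right to fir.
  Visit fir.
  At fir: no left child.
  At fir: go right to hop.
    hop is a leaf — visit hop.

rye bay teak daisy ash moss mint yew lily elm fig tulip ivy plum kale poppy fir hop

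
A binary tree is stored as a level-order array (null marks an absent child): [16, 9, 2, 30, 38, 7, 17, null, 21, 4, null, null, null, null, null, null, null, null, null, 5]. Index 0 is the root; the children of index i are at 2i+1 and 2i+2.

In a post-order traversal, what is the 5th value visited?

38

Post-order visits the left subtree, then the right subtree, then the node.
At 16: go left to 9.
  At 9: go left to 30.
    At 30: no left child.
    At 30: go right to 21.
      21 is a leaf — visit 21.
    Visit 30.
  At 9: go right to 38.
    At 38: go left to 4.
      At 4: go left to 5.
        5 is a leaf — visit 5.
      At 4: no right child.
      Visit 4.
    At 38: no right child.
    Visit 38.
  Visit 9.
At 16: go right to 2.
  At 2: go left to 7.
    7 is a leaf — visit 7.
  At 2: go right to 17.
    17 is a leaf — visit 17.
  Visit 2.
Visit 16.
Full post-order sequence: 21, 30, 5, 4, 38, 9, 7, 17, 2, 16.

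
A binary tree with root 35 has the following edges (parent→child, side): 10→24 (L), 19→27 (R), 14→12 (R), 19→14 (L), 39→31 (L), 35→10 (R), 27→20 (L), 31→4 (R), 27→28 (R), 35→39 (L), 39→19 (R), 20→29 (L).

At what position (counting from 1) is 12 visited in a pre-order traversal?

7

Pre-order visits the node, then its left subtree, then its right subtree.
Visit 35.
At 35: go left to 39.
  Visit 39.
  At 39: go left to 31.
    Visit 31.
    At 31: no left child.
    At 31: go right to 4.
      4 is a leaf — visit 4.
  At 39: go right to 19.
    Visit 19.
    At 19: go left to 14.
      Visit 14.
      At 14: no left child.
      At 14: go right to 12.
        12 is a leaf — visit 12.
    At 19: go right to 27.
      Visit 27.
      At 27: go left to 20.
        Visit 20.
        At 20: go left to 29.
          29 is a leaf — visit 29.
        At 20: no right child.
      At 27: go right to 28.
        28 is a leaf — visit 28.
At 35: go right to 10.
  Visit 10.
  At 10: go left to 24.
    24 is a leaf — visit 24.
  At 10: no right child.
Full pre-order sequence: 35, 39, 31, 4, 19, 14, 12, 27, 20, 29, 28, 10, 24.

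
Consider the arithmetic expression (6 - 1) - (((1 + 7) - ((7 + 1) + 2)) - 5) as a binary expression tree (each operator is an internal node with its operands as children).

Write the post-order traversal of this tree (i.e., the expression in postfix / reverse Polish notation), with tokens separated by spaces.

6 1 - 1 7 + 7 1 + 2 + - 5 - -

Post-order on an expression tree gives postfix notation: for each operator, emit left operand, right operand, then the operator.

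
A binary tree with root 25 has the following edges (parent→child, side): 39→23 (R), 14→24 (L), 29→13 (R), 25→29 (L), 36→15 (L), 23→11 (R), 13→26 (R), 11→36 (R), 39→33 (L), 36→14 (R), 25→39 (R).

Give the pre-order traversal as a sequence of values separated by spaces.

Pre-order visits the node, then its left subtree, then its right subtree.
Visit 25.
At 25: go left to 29.
  Visit 29.
  At 29: no left child.
  At 29: go right to 13.
    Visit 13.
    At 13: no left child.
    At 13: go right to 26.
      26 is a leaf — visit 26.
At 25: go right to 39.
  Visit 39.
  At 39: go left to 33.
    33 is a leaf — visit 33.
  At 39: go right to 23.
    Visit 23.
    At 23: no left child.
    At 23: go right to 11.
      Visit 11.
      At 11: no left child.
      At 11: go right to 36.
        Visit 36.
        At 36: go left to 15.
          15 is a leaf — visit 15.
        At 36: go right to 14.
          Visit 14.
          At 14: go left to 24.
            24 is a leaf — visit 24.
          At 14: no right child.

25 29 13 26 39 33 23 11 36 15 14 24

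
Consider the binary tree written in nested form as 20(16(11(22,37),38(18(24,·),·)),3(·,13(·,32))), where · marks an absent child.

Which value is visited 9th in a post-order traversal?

Post-order visits the left subtree, then the right subtree, then the node.
At 20: go left to 16.
  At 16: go left to 11.
    At 11: go left to 22.
      22 is a leaf — visit 22.
    At 11: go right to 37.
      37 is a leaf — visit 37.
    Visit 11.
  At 16: go right to 38.
    At 38: go left to 18.
      At 18: go left to 24.
        24 is a leaf — visit 24.
      At 18: no right child.
      Visit 18.
    At 38: no right child.
    Visit 38.
  Visit 16.
At 20: go right to 3.
  At 3: no left child.
  At 3: go right to 13.
    At 13: no left child.
    At 13: go right to 32.
      32 is a leaf — visit 32.
    Visit 13.
  Visit 3.
Visit 20.
Full post-order sequence: 22, 37, 11, 24, 18, 38, 16, 32, 13, 3, 20.

13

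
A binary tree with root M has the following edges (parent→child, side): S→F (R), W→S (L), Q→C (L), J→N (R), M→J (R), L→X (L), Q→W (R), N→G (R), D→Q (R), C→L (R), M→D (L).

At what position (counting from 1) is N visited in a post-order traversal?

10

Post-order visits the left subtree, then the right subtree, then the node.
At M: go left to D.
  At D: no left child.
  At D: go right to Q.
    At Q: go left to C.
      At C: no left child.
      At C: go right to L.
        At L: go left to X.
          X is a leaf — visit X.
        At L: no right child.
        Visit L.
      Visit C.
    At Q: go right to W.
      At W: go left to S.
        At S: no left child.
        At S: go right to F.
          F is a leaf — visit F.
        Visit S.
      At W: no right child.
      Visit W.
    Visit Q.
  Visit D.
At M: go right to J.
  At J: no left child.
  At J: go right to N.
    At N: no left child.
    At N: go right to G.
      G is a leaf — visit G.
    Visit N.
  Visit J.
Visit M.
Full post-order sequence: X, L, C, F, S, W, Q, D, G, N, J, M.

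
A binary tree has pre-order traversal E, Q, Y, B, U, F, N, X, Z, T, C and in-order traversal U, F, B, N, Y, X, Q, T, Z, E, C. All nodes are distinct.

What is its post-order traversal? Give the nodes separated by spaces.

The first element of pre-order is the root; it splits in-order into left and right subtrees.
Root E: left subtree has 9 nodes {U, F, B, N, Y, X, Q, T, Z}, right has 1 {C}.
  Root Q: left subtree has 6 nodes {U, F, B, N, Y, X}, right has 2 {T, Z}.
    Root Y: left subtree has 4 nodes {U, F, B, N}, right has 1 {X}.
      Root B: left subtree has 2 nodes {U, F}, right has 1 {N}.
        Root U: left subtree has 0 nodes { }, right has 1 {F}.
    Root Z: left subtree has 1 node {T}, right has 0 { }.

F U N B X Y T Z Q C E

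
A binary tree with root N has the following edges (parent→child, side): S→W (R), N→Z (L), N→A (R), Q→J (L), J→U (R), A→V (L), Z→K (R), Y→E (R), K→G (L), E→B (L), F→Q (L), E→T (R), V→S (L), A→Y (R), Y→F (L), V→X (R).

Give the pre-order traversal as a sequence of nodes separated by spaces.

Pre-order visits the node, then its left subtree, then its right subtree.
Visit N.
At N: go left to Z.
  Visit Z.
  At Z: no left child.
  At Z: go right to K.
    Visit K.
    At K: go left to G.
      G is a leaf — visit G.
    At K: no right child.
At N: go right to A.
  Visit A.
  At A: go left to V.
    Visit V.
    At V: go left to S.
      Visit S.
      At S: no left child.
      At S: go right to W.
        W is a leaf — visit W.
    At V: go right to X.
      X is a leaf — visit X.
  At A: go right to Y.
    Visit Y.
    At Y: go left to F.
      Visit F.
      At F: go left to Q.
        Visit Q.
        At Q: go left to J.
          Visit J.
          At J: no left child.
          At J: go right to U.
            U is a leaf — visit U.
        At Q: no right child.
      At F: no right child.
    At Y: go right to E.
      Visit E.
      At E: go left to B.
        B is a leaf — visit B.
      At E: go right to T.
        T is a leaf — visit T.

N Z K G A V S W X Y F Q J U E B T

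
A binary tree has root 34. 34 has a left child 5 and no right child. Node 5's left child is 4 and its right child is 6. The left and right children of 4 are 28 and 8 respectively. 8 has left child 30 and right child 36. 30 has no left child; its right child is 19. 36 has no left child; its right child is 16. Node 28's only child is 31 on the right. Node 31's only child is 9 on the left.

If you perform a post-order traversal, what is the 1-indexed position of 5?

11

Post-order visits the left subtree, then the right subtree, then the node.
At 34: go left to 5.
  At 5: go left to 4.
    At 4: go left to 28.
      At 28: no left child.
      At 28: go right to 31.
        At 31: go left to 9.
          9 is a leaf — visit 9.
        At 31: no right child.
        Visit 31.
      Visit 28.
    At 4: go right to 8.
      At 8: go left to 30.
        At 30: no left child.
        At 30: go right to 19.
          19 is a leaf — visit 19.
        Visit 30.
      At 8: go right to 36.
        At 36: no left child.
        At 36: go right to 16.
          16 is a leaf — visit 16.
        Visit 36.
      Visit 8.
    Visit 4.
  At 5: go right to 6.
    6 is a leaf — visit 6.
  Visit 5.
At 34: no right child.
Visit 34.
Full post-order sequence: 9, 31, 28, 19, 30, 16, 36, 8, 4, 6, 5, 34.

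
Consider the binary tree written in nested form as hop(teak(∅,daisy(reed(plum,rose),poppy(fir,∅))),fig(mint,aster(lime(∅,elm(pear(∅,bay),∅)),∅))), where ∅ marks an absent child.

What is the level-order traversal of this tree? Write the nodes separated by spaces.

hop teak fig daisy mint aster reed poppy lime plum rose fir elm pear bay

Level-order visits nodes level by level from the root, left to right within each level.
Level 0: hop
Level 1: teak, fig
Level 2: daisy, mint, aster
Level 3: reed, poppy, lime
Level 4: plum, rose, fir, elm
Level 5: pear
Level 6: bay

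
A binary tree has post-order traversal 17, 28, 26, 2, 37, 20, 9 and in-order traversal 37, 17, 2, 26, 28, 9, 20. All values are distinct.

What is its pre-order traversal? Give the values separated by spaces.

9 37 2 17 26 28 20

The last element of post-order is the root; it splits in-order into left and right subtrees.
Root 9: left subtree has 5 nodes {37, 17, 2, 26, 28}, right has 1 {20}.
  Root 37: left subtree has 0 nodes { }, right has 4 {17, 2, 26, 28}.
    Root 2: left subtree has 1 node {17}, right has 2 {26, 28}.
      Root 26: left subtree has 0 nodes { }, right has 1 {28}.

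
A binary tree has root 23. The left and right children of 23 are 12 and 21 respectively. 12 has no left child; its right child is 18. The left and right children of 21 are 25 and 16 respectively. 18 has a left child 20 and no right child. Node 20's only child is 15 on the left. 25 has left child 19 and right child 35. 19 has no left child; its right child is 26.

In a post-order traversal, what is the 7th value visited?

35

Post-order visits the left subtree, then the right subtree, then the node.
At 23: go left to 12.
  At 12: no left child.
  At 12: go right to 18.
    At 18: go left to 20.
      At 20: go left to 15.
        15 is a leaf — visit 15.
      At 20: no right child.
      Visit 20.
    At 18: no right child.
    Visit 18.
  Visit 12.
At 23: go right to 21.
  At 21: go left to 25.
    At 25: go left to 19.
      At 19: no left child.
      At 19: go right to 26.
        26 is a leaf — visit 26.
      Visit 19.
    At 25: go right to 35.
      35 is a leaf — visit 35.
    Visit 25.
  At 21: go right to 16.
    16 is a leaf — visit 16.
  Visit 21.
Visit 23.
Full post-order sequence: 15, 20, 18, 12, 26, 19, 35, 25, 16, 21, 23.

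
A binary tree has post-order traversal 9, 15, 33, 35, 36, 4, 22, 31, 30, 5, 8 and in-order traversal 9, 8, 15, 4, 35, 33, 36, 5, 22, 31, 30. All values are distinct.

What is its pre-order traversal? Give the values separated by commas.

The last element of post-order is the root; it splits in-order into left and right subtrees.
Root 8: left subtree has 1 node {9}, right has 9 {15, 4, 35, 33, 36, 5, 22, 31, 30}.
  Root 5: left subtree has 5 nodes {15, 4, 35, 33, 36}, right has 3 {22, 31, 30}.
    Root 4: left subtree has 1 node {15}, right has 3 {35, 33, 36}.
      Root 36: left subtree has 2 nodes {35, 33}, right has 0 { }.
        Root 35: left subtree has 0 nodes { }, right has 1 {33}.
    Root 30: left subtree has 2 nodes {22, 31}, right has 0 { }.
      Root 31: left subtree has 1 node {22}, right has 0 { }.

8, 9, 5, 4, 15, 36, 35, 33, 30, 31, 22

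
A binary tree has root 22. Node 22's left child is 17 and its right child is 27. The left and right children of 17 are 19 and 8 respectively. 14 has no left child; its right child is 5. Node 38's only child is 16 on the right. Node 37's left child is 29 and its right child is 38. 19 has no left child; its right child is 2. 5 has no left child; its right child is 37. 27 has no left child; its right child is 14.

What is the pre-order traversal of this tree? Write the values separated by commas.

Pre-order visits the node, then its left subtree, then its right subtree.
Visit 22.
At 22: go left to 17.
  Visit 17.
  At 17: go left to 19.
    Visit 19.
    At 19: no left child.
    At 19: go right to 2.
      2 is a leaf — visit 2.
  At 17: go right to 8.
    8 is a leaf — visit 8.
At 22: go right to 27.
  Visit 27.
  At 27: no left child.
  At 27: go right to 14.
    Visit 14.
    At 14: no left child.
    At 14: go right to 5.
      Visit 5.
      At 5: no left child.
      At 5: go right to 37.
        Visit 37.
        At 37: go left to 29.
          29 is a leaf — visit 29.
        At 37: go right to 38.
          Visit 38.
          At 38: no left child.
          At 38: go right to 16.
            16 is a leaf — visit 16.

22, 17, 19, 2, 8, 27, 14, 5, 37, 29, 38, 16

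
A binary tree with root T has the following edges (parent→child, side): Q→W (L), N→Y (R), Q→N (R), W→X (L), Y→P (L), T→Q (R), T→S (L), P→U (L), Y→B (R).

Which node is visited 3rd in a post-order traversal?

Post-order visits the left subtree, then the right subtree, then the node.
At T: go left to S.
  S is a leaf — visit S.
At T: go right to Q.
  At Q: go left to W.
    At W: go left to X.
      X is a leaf — visit X.
    At W: no right child.
    Visit W.
  At Q: go right to N.
    At N: no left child.
    At N: go right to Y.
      At Y: go left to P.
        At P: go left to U.
          U is a leaf — visit U.
        At P: no right child.
        Visit P.
      At Y: go right to B.
        B is a leaf — visit B.
      Visit Y.
    Visit N.
  Visit Q.
Visit T.
Full post-order sequence: S, X, W, U, P, B, Y, N, Q, T.

W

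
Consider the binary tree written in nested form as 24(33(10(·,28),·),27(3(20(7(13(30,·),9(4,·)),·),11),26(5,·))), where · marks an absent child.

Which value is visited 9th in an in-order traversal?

9

In-order visits the left subtree, then the node, then the right subtree.
At 24: go left to 33.
  At 33: go left to 10.
    At 10: no left child.
    Visit 10.
    At 10: go right to 28.
      28 is a leaf — visit 28.
  Visit 33.
  At 33: no right child.
Visit 24.
At 24: go right to 27.
  At 27: go left to 3.
    At 3: go left to 20.
      At 20: go left to 7.
        At 7: go left to 13.
          At 13: go left to 30.
            30 is a leaf — visit 30.
          Visit 13.
          At 13: no right child.
        Visit 7.
        At 7: go right to 9.
          At 9: go left to 4.
            4 is a leaf — visit 4.
          Visit 9.
          At 9: no right child.
      Visit 20.
      At 20: no right child.
    Visit 3.
    At 3: go right to 11.
      11 is a leaf — visit 11.
  Visit 27.
  At 27: go right to 26.
    At 26: go left to 5.
      5 is a leaf — visit 5.
    Visit 26.
    At 26: no right child.
Full in-order sequence: 10, 28, 33, 24, 30, 13, 7, 4, 9, 20, 3, 11, 27, 5, 26.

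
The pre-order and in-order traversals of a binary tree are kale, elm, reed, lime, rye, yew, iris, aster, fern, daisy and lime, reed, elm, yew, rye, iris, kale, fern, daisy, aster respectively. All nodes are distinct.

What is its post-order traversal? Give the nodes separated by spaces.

lime reed yew iris rye elm daisy fern aster kale

The first element of pre-order is the root; it splits in-order into left and right subtrees.
Root kale: left subtree has 6 nodes {lime, reed, elm, yew, rye, iris}, right has 3 {fern, daisy, aster}.
  Root elm: left subtree has 2 nodes {lime, reed}, right has 3 {yew, rye, iris}.
    Root reed: left subtree has 1 node {lime}, right has 0 { }.
    Root rye: left subtree has 1 node {yew}, right has 1 {iris}.
  Root aster: left subtree has 2 nodes {fern, daisy}, right has 0 { }.
    Root fern: left subtree has 0 nodes { }, right has 1 {daisy}.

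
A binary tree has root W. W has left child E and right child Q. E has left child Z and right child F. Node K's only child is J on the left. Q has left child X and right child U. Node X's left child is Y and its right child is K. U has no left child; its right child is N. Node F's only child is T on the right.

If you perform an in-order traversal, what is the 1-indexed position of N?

12

In-order visits the left subtree, then the node, then the right subtree.
At W: go left to E.
  At E: go left to Z.
    Z is a leaf — visit Z.
  Visit E.
  At E: go right to F.
    At F: no left child.
    Visit F.
    At F: go right to T.
      T is a leaf — visit T.
Visit W.
At W: go right to Q.
  At Q: go left to X.
    At X: go left to Y.
      Y is a leaf — visit Y.
    Visit X.
    At X: go right to K.
      At K: go left to J.
        J is a leaf — visit J.
      Visit K.
      At K: no right child.
  Visit Q.
  At Q: go right to U.
    At U: no left child.
    Visit U.
    At U: go right to N.
      N is a leaf — visit N.
Full in-order sequence: Z, E, F, T, W, Y, X, J, K, Q, U, N.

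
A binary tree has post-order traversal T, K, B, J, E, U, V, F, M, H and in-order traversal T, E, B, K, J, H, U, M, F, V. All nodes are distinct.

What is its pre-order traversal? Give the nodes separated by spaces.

H E T J B K M U F V

The last element of post-order is the root; it splits in-order into left and right subtrees.
Root H: left subtree has 5 nodes {T, E, B, K, J}, right has 4 {U, M, F, V}.
  Root E: left subtree has 1 node {T}, right has 3 {B, K, J}.
    Root J: left subtree has 2 nodes {B, K}, right has 0 { }.
      Root B: left subtree has 0 nodes { }, right has 1 {K}.
  Root M: left subtree has 1 node {U}, right has 2 {F, V}.
    Root F: left subtree has 0 nodes { }, right has 1 {V}.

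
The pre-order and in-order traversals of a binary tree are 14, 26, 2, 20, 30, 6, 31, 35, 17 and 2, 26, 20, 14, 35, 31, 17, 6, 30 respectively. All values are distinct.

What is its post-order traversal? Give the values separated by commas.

The first element of pre-order is the root; it splits in-order into left and right subtrees.
Root 14: left subtree has 3 nodes {2, 26, 20}, right has 5 {35, 31, 17, 6, 30}.
  Root 26: left subtree has 1 node {2}, right has 1 {20}.
  Root 30: left subtree has 4 nodes {35, 31, 17, 6}, right has 0 { }.
    Root 6: left subtree has 3 nodes {35, 31, 17}, right has 0 { }.
      Root 31: left subtree has 1 node {35}, right has 1 {17}.

2, 20, 26, 35, 17, 31, 6, 30, 14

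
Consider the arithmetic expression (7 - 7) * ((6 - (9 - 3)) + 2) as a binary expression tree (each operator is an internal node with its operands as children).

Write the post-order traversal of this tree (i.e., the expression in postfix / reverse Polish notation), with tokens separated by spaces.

7 7 - 6 9 3 - - 2 + *

Post-order on an expression tree gives postfix notation: for each operator, emit left operand, right operand, then the operator.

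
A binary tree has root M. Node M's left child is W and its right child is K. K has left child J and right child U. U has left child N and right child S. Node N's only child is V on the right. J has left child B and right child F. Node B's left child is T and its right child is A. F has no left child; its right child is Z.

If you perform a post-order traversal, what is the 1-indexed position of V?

Post-order visits the left subtree, then the right subtree, then the node.
At M: go left to W.
  W is a leaf — visit W.
At M: go right to K.
  At K: go left to J.
    At J: go left to B.
      At B: go left to T.
        T is a leaf — visit T.
      At B: go right to A.
        A is a leaf — visit A.
      Visit B.
    At J: go right to F.
      At F: no left child.
      At F: go right to Z.
        Z is a leaf — visit Z.
      Visit F.
    Visit J.
  At K: go right to U.
    At U: go left to N.
      At N: no left child.
      At N: go right to V.
        V is a leaf — visit V.
      Visit N.
    At U: go right to S.
      S is a leaf — visit S.
    Visit U.
  Visit K.
Visit M.
Full post-order sequence: W, T, A, B, Z, F, J, V, N, S, U, K, M.

8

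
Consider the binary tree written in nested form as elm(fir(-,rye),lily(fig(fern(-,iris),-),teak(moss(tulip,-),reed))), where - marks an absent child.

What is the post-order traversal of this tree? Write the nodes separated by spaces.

Post-order visits the left subtree, then the right subtree, then the node.
At elm: go left to fir.
  At fir: no left child.
  At fir: go right to rye.
    rye is a leaf — visit rye.
  Visit fir.
At elm: go right to lily.
  At lily: go left to fig.
    At fig: go left to fern.
      At fern: no left child.
      At fern: go right to iris.
        iris is a leaf — visit iris.
      Visit fern.
    At fig: no right child.
    Visit fig.
  At lily: go right to teak.
    At teak: go left to moss.
      At moss: go left to tulip.
        tulip is a leaf — visit tulip.
      At moss: no right child.
      Visit moss.
    At teak: go right to reed.
      reed is a leaf — visit reed.
    Visit teak.
  Visit lily.
Visit elm.

rye fir iris fern fig tulip moss reed teak lily elm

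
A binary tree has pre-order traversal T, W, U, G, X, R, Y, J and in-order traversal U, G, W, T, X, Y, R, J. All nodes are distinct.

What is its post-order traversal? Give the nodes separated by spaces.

The first element of pre-order is the root; it splits in-order into left and right subtrees.
Root T: left subtree has 3 nodes {U, G, W}, right has 4 {X, Y, R, J}.
  Root W: left subtree has 2 nodes {U, G}, right has 0 { }.
    Root U: left subtree has 0 nodes { }, right has 1 {G}.
  Root X: left subtree has 0 nodes { }, right has 3 {Y, R, J}.
    Root R: left subtree has 1 node {Y}, right has 1 {J}.

G U W Y J R X T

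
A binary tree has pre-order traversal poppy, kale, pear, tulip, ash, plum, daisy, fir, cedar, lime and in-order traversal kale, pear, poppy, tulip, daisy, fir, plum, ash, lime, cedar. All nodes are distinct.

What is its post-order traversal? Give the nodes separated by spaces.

pear kale fir daisy plum lime cedar ash tulip poppy

The first element of pre-order is the root; it splits in-order into left and right subtrees.
Root poppy: left subtree has 2 nodes {kale, pear}, right has 7 {tulip, daisy, fir, plum, ash, lime, cedar}.
  Root kale: left subtree has 0 nodes { }, right has 1 {pear}.
  Root tulip: left subtree has 0 nodes { }, right has 6 {daisy, fir, plum, ash, lime, cedar}.
    Root ash: left subtree has 3 nodes {daisy, fir, plum}, right has 2 {lime, cedar}.
      Root plum: left subtree has 2 nodes {daisy, fir}, right has 0 { }.
        Root daisy: left subtree has 0 nodes { }, right has 1 {fir}.
      Root cedar: left subtree has 1 node {lime}, right has 0 { }.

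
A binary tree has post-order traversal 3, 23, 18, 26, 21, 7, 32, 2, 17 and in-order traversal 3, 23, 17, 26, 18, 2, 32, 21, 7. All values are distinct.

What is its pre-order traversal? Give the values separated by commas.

The last element of post-order is the root; it splits in-order into left and right subtrees.
Root 17: left subtree has 2 nodes {3, 23}, right has 6 {26, 18, 2, 32, 21, 7}.
  Root 23: left subtree has 1 node {3}, right has 0 { }.
  Root 2: left subtree has 2 nodes {26, 18}, right has 3 {32, 21, 7}.
    Root 26: left subtree has 0 nodes { }, right has 1 {18}.
    Root 32: left subtree has 0 nodes { }, right has 2 {21, 7}.
      Root 7: left subtree has 1 node {21}, right has 0 { }.

17, 23, 3, 2, 26, 18, 32, 7, 21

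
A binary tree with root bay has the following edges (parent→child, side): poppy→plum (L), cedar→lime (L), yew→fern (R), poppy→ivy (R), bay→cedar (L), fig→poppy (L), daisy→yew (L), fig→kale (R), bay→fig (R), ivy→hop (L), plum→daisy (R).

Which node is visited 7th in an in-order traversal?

daisy

In-order visits the left subtree, then the node, then the right subtree.
At bay: go left to cedar.
  At cedar: go left to lime.
    lime is a leaf — visit lime.
  Visit cedar.
  At cedar: no right child.
Visit bay.
At bay: go right to fig.
  At fig: go left to poppy.
    At poppy: go left to plum.
      At plum: no left child.
      Visit plum.
      At plum: go right to daisy.
        At daisy: go left to yew.
          At yew: no left child.
          Visit yew.
          At yew: go right to fern.
            fern is a leaf — visit fern.
        Visit daisy.
        At daisy: no right child.
    Visit poppy.
    At poppy: go right to ivy.
      At ivy: go left to hop.
        hop is a leaf — visit hop.
      Visit ivy.
      At ivy: no right child.
  Visit fig.
  At fig: go right to kale.
    kale is a leaf — visit kale.
Full in-order sequence: lime, cedar, bay, plum, yew, fern, daisy, poppy, hop, ivy, fig, kale.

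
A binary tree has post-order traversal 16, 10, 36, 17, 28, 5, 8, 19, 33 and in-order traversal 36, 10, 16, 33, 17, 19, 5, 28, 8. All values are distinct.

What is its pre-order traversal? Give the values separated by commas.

33, 36, 10, 16, 19, 17, 8, 5, 28

The last element of post-order is the root; it splits in-order into left and right subtrees.
Root 33: left subtree has 3 nodes {36, 10, 16}, right has 5 {17, 19, 5, 28, 8}.
  Root 36: left subtree has 0 nodes { }, right has 2 {10, 16}.
    Root 10: left subtree has 0 nodes { }, right has 1 {16}.
  Root 19: left subtree has 1 node {17}, right has 3 {5, 28, 8}.
    Root 8: left subtree has 2 nodes {5, 28}, right has 0 { }.
      Root 5: left subtree has 0 nodes { }, right has 1 {28}.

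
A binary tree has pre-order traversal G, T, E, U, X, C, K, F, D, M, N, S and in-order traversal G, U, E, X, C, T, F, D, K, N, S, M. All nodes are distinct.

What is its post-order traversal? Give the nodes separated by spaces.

U C X E D F S N M K T G

The first element of pre-order is the root; it splits in-order into left and right subtrees.
Root G: left subtree has 0 nodes { }, right has 11 {U, E, X, C, T, F, D, K, N, S, M}.
  Root T: left subtree has 4 nodes {U, E, X, C}, right has 6 {F, D, K, N, S, M}.
    Root E: left subtree has 1 node {U}, right has 2 {X, C}.
      Root X: left subtree has 0 nodes { }, right has 1 {C}.
    Root K: left subtree has 2 nodes {F, D}, right has 3 {N, S, M}.
      Root F: left subtree has 0 nodes { }, right has 1 {D}.
      Root M: left subtree has 2 nodes {N, S}, right has 0 { }.
        Root N: left subtree has 0 nodes { }, right has 1 {S}.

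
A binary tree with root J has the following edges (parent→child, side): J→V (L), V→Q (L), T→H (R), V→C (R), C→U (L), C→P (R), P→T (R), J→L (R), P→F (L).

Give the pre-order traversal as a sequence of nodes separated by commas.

J, V, Q, C, U, P, F, T, H, L

Pre-order visits the node, then its left subtree, then its right subtree.
Visit J.
At J: go left to V.
  Visit V.
  At V: go left to Q.
    Q is a leaf — visit Q.
  At V: go right to C.
    Visit C.
    At C: go left to U.
      U is a leaf — visit U.
    At C: go right to P.
      Visit P.
      At P: go left to F.
        F is a leaf — visit F.
      At P: go right to T.
        Visit T.
        At T: no left child.
        At T: go right to H.
          H is a leaf — visit H.
At J: go right to L.
  L is a leaf — visit L.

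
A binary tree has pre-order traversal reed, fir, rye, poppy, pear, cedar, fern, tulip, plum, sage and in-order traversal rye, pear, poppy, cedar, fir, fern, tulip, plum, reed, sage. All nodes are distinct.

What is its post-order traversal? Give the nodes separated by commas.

pear, cedar, poppy, rye, plum, tulip, fern, fir, sage, reed

The first element of pre-order is the root; it splits in-order into left and right subtrees.
Root reed: left subtree has 8 nodes {rye, pear, poppy, cedar, fir, fern, tulip, plum}, right has 1 {sage}.
  Root fir: left subtree has 4 nodes {rye, pear, poppy, cedar}, right has 3 {fern, tulip, plum}.
    Root rye: left subtree has 0 nodes { }, right has 3 {pear, poppy, cedar}.
      Root poppy: left subtree has 1 node {pear}, right has 1 {cedar}.
    Root fern: left subtree has 0 nodes { }, right has 2 {tulip, plum}.
      Root tulip: left subtree has 0 nodes { }, right has 1 {plum}.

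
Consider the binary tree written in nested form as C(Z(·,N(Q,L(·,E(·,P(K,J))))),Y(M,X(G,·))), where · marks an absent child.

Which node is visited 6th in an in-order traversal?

In-order visits the left subtree, then the node, then the right subtree.
At C: go left to Z.
  At Z: no left child.
  Visit Z.
  At Z: go right to N.
    At N: go left to Q.
      Q is a leaf — visit Q.
    Visit N.
    At N: go right to L.
      At L: no left child.
      Visit L.
      At L: go right to E.
        At E: no left child.
        Visit E.
        At E: go right to P.
          At P: go left to K.
            K is a leaf — visit K.
          Visit P.
          At P: go right to J.
            J is a leaf — visit J.
Visit C.
At C: go right to Y.
  At Y: go left to M.
    M is a leaf — visit M.
  Visit Y.
  At Y: go right to X.
    At X: go left to G.
      G is a leaf — visit G.
    Visit X.
    At X: no right child.
Full in-order sequence: Z, Q, N, L, E, K, P, J, C, M, Y, G, X.

K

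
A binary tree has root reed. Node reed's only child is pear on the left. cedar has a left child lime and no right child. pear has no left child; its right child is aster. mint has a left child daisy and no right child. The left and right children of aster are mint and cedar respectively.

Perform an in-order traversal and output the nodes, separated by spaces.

pear daisy mint aster lime cedar reed

In-order visits the left subtree, then the node, then the right subtree.
At reed: go left to pear.
  At pear: no left child.
  Visit pear.
  At pear: go right to aster.
    At aster: go left to mint.
      At mint: go left to daisy.
        daisy is a leaf — visit daisy.
      Visit mint.
      At mint: no right child.
    Visit aster.
    At aster: go right to cedar.
      At cedar: go left to lime.
        lime is a leaf — visit lime.
      Visit cedar.
      At cedar: no right child.
Visit reed.
At reed: no right child.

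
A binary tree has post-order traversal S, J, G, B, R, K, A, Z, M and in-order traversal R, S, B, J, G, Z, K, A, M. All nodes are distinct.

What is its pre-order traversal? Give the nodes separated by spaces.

M Z R B S G J A K

The last element of post-order is the root; it splits in-order into left and right subtrees.
Root M: left subtree has 8 nodes {R, S, B, J, G, Z, K, A}, right has 0 { }.
  Root Z: left subtree has 5 nodes {R, S, B, J, G}, right has 2 {K, A}.
    Root R: left subtree has 0 nodes { }, right has 4 {S, B, J, G}.
      Root B: left subtree has 1 node {S}, right has 2 {J, G}.
        Root G: left subtree has 1 node {J}, right has 0 { }.
    Root A: left subtree has 1 node {K}, right has 0 { }.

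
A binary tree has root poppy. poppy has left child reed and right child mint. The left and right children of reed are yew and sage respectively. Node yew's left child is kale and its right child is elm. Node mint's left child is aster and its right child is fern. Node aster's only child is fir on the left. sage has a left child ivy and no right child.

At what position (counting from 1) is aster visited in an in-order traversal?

In-order visits the left subtree, then the node, then the right subtree.
At poppy: go left to reed.
  At reed: go left to yew.
    At yew: go left to kale.
      kale is a leaf — visit kale.
    Visit yew.
    At yew: go right to elm.
      elm is a leaf — visit elm.
  Visit reed.
  At reed: go right to sage.
    At sage: go left to ivy.
      ivy is a leaf — visit ivy.
    Visit sage.
    At sage: no right child.
Visit poppy.
At poppy: go right to mint.
  At mint: go left to aster.
    At aster: go left to fir.
      fir is a leaf — visit fir.
    Visit aster.
    At aster: no right child.
  Visit mint.
  At mint: go right to fern.
    fern is a leaf — visit fern.
Full in-order sequence: kale, yew, elm, reed, ivy, sage, poppy, fir, aster, mint, fern.

9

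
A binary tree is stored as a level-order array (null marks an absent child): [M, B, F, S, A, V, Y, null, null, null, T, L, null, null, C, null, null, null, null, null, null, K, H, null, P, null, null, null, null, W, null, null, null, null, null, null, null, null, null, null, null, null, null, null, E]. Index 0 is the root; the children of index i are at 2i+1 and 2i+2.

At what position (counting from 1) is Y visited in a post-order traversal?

13

Post-order visits the left subtree, then the right subtree, then the node.
At M: go left to B.
  At B: go left to S.
    S is a leaf — visit S.
  At B: go right to A.
    At A: no left child.
    At A: go right to T.
      At T: go left to K.
        At K: no left child.
        At K: go right to E.
          E is a leaf — visit E.
        Visit K.
      At T: go right to H.
        H is a leaf — visit H.
      Visit T.
    Visit A.
  Visit B.
At M: go right to F.
  At F: go left to V.
    At V: go left to L.
      At L: no left child.
      At L: go right to P.
        P is a leaf — visit P.
      Visit L.
    At V: no right child.
    Visit V.
  At F: go right to Y.
    At Y: no left child.
    At Y: go right to C.
      At C: go left to W.
        W is a leaf — visit W.
      At C: no right child.
      Visit C.
    Visit Y.
  Visit F.
Visit M.
Full post-order sequence: S, E, K, H, T, A, B, P, L, V, W, C, Y, F, M.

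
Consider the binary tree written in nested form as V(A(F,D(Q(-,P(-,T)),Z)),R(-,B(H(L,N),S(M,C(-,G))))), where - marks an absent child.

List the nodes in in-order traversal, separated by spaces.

F A Q P T D Z V R L H N B M S C G

In-order visits the left subtree, then the node, then the right subtree.
At V: go left to A.
  At A: go left to F.
    F is a leaf — visit F.
  Visit A.
  At A: go right to D.
    At D: go left to Q.
      At Q: no left child.
      Visit Q.
      At Q: go right to P.
        At P: no left child.
        Visit P.
        At P: go right to T.
          T is a leaf — visit T.
    Visit D.
    At D: go right to Z.
      Z is a leaf — visit Z.
Visit V.
At V: go right to R.
  At R: no left child.
  Visit R.
  At R: go right to B.
    At B: go left to H.
      At H: go left to L.
        L is a leaf — visit L.
      Visit H.
      At H: go right to N.
        N is a leaf — visit N.
    Visit B.
    At B: go right to S.
      At S: go left to M.
        M is a leaf — visit M.
      Visit S.
      At S: go right to C.
        At C: no left child.
        Visit C.
        At C: go right to G.
          G is a leaf — visit G.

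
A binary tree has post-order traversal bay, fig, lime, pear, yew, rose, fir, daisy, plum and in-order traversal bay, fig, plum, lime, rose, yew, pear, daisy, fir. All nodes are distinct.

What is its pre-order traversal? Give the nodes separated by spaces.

plum fig bay daisy rose lime yew pear fir

The last element of post-order is the root; it splits in-order into left and right subtrees.
Root plum: left subtree has 2 nodes {bay, fig}, right has 6 {lime, rose, yew, pear, daisy, fir}.
  Root fig: left subtree has 1 node {bay}, right has 0 { }.
  Root daisy: left subtree has 4 nodes {lime, rose, yew, pear}, right has 1 {fir}.
    Root rose: left subtree has 1 node {lime}, right has 2 {yew, pear}.
      Root yew: left subtree has 0 nodes { }, right has 1 {pear}.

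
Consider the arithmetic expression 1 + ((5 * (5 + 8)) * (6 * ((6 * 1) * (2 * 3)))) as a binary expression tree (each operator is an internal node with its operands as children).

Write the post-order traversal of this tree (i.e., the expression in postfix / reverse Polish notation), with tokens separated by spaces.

1 5 5 8 + * 6 6 1 * 2 3 * * * * +

Post-order on an expression tree gives postfix notation: for each operator, emit left operand, right operand, then the operator.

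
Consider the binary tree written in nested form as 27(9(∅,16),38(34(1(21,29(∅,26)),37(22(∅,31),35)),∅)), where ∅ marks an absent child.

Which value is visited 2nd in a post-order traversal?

9

Post-order visits the left subtree, then the right subtree, then the node.
At 27: go left to 9.
  At 9: no left child.
  At 9: go right to 16.
    16 is a leaf — visit 16.
  Visit 9.
At 27: go right to 38.
  At 38: go left to 34.
    At 34: go left to 1.
      At 1: go left to 21.
        21 is a leaf — visit 21.
      At 1: go right to 29.
        At 29: no left child.
        At 29: go right to 26.
          26 is a leaf — visit 26.
        Visit 29.
      Visit 1.
    At 34: go right to 37.
      At 37: go left to 22.
        At 22: no left child.
        At 22: go right to 31.
          31 is a leaf — visit 31.
        Visit 22.
      At 37: go right to 35.
        35 is a leaf — visit 35.
      Visit 37.
    Visit 34.
  At 38: no right child.
  Visit 38.
Visit 27.
Full post-order sequence: 16, 9, 21, 26, 29, 1, 31, 22, 35, 37, 34, 38, 27.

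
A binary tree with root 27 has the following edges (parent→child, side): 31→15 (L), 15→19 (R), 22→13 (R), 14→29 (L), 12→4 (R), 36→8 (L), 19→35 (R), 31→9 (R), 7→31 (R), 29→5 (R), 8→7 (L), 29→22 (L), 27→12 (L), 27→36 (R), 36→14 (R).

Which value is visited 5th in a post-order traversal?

Post-order visits the left subtree, then the right subtree, then the node.
At 27: go left to 12.
  At 12: no left child.
  At 12: go right to 4.
    4 is a leaf — visit 4.
  Visit 12.
At 27: go right to 36.
  At 36: go left to 8.
    At 8: go left to 7.
      At 7: no left child.
      At 7: go right to 31.
        At 31: go left to 15.
          At 15: no left child.
          At 15: go right to 19.
            At 19: no left child.
            At 19: go right to 35.
              35 is a leaf — visit 35.
            Visit 19.
          Visit 15.
        At 31: go right to 9.
          9 is a leaf — visit 9.
        Visit 31.
      Visit 7.
    At 8: no right child.
    Visit 8.
  At 36: go right to 14.
    At 14: go left to 29.
      At 29: go left to 22.
        At 22: no left child.
        At 22: go right to 13.
          13 is a leaf — visit 13.
        Visit 22.
      At 29: go right to 5.
        5 is a leaf — visit 5.
      Visit 29.
    At 14: no right child.
    Visit 14.
  Visit 36.
Visit 27.
Full post-order sequence: 4, 12, 35, 19, 15, 9, 31, 7, 8, 13, 22, 5, 29, 14, 36, 27.

15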